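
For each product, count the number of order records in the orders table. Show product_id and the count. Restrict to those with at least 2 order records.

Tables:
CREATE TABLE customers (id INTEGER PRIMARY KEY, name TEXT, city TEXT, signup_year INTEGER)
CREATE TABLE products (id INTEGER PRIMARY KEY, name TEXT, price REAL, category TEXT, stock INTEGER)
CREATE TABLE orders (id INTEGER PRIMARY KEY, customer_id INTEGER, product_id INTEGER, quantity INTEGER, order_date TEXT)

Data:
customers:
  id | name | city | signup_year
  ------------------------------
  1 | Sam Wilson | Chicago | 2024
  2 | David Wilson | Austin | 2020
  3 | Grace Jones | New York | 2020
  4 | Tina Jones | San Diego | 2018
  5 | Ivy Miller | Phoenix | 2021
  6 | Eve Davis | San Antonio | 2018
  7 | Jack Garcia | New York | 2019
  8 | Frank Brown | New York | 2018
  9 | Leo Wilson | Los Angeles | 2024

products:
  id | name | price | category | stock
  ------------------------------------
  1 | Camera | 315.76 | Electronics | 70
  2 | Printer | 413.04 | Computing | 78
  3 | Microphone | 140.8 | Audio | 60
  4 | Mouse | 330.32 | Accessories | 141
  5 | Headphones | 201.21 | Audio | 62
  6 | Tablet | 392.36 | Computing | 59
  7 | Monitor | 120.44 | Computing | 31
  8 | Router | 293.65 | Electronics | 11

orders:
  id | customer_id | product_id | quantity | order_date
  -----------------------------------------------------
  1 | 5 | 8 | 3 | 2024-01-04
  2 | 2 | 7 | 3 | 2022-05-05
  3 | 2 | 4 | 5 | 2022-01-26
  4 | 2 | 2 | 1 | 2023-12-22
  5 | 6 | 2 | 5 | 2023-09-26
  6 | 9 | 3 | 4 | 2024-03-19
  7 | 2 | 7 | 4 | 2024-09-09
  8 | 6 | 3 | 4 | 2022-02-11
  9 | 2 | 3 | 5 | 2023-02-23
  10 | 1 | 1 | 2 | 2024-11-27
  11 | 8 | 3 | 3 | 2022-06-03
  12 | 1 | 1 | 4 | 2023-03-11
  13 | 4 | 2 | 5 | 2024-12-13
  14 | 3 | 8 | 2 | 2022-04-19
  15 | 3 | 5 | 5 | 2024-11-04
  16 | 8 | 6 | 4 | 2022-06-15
SELECT product_id, COUNT(*) AS order_count FROM orders GROUP BY product_id HAVING COUNT(*) >= 2

Execution result:
product_id | order_count
1 | 2
2 | 3
3 | 4
7 | 2
8 | 2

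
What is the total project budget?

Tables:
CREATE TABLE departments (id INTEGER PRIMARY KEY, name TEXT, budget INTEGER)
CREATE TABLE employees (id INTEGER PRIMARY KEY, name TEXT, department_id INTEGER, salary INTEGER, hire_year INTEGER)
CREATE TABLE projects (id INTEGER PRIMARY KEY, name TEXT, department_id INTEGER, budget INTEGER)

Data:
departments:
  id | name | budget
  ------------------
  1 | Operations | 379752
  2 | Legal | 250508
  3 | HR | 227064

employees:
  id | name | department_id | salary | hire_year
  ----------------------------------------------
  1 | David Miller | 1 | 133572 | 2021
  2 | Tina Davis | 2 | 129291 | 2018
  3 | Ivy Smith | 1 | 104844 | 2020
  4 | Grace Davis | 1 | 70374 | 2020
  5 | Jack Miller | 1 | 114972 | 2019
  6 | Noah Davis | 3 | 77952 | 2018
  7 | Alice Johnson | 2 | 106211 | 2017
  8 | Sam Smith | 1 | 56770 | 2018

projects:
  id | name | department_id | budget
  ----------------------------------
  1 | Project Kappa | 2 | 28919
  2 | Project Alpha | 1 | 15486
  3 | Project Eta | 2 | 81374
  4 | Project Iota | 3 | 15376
SELECT SUM(budget) FROM projects

Execution result:
141155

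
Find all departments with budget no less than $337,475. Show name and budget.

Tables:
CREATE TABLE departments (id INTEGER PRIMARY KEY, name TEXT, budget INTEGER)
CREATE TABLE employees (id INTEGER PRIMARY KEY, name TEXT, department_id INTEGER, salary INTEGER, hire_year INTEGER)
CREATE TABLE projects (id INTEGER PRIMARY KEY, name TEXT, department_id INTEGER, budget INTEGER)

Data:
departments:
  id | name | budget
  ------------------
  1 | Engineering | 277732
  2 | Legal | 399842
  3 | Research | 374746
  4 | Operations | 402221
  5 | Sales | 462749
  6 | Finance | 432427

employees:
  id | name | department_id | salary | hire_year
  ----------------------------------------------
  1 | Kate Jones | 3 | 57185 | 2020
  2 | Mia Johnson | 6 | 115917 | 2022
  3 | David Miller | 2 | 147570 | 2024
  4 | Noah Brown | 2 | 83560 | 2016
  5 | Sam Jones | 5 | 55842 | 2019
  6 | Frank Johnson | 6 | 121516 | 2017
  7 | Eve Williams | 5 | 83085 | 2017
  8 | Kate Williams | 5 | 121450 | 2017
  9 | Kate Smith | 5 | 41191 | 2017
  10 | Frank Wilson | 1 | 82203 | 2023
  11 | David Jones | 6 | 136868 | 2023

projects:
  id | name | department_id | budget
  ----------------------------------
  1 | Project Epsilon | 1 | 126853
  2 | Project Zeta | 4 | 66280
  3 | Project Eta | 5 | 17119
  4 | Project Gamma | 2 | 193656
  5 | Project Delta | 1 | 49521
SELECT name, budget FROM departments WHERE budget >= 337475

Execution result:
name | budget
Legal | 399842
Research | 374746
Operations | 402221
Sales | 462749
Finance | 432427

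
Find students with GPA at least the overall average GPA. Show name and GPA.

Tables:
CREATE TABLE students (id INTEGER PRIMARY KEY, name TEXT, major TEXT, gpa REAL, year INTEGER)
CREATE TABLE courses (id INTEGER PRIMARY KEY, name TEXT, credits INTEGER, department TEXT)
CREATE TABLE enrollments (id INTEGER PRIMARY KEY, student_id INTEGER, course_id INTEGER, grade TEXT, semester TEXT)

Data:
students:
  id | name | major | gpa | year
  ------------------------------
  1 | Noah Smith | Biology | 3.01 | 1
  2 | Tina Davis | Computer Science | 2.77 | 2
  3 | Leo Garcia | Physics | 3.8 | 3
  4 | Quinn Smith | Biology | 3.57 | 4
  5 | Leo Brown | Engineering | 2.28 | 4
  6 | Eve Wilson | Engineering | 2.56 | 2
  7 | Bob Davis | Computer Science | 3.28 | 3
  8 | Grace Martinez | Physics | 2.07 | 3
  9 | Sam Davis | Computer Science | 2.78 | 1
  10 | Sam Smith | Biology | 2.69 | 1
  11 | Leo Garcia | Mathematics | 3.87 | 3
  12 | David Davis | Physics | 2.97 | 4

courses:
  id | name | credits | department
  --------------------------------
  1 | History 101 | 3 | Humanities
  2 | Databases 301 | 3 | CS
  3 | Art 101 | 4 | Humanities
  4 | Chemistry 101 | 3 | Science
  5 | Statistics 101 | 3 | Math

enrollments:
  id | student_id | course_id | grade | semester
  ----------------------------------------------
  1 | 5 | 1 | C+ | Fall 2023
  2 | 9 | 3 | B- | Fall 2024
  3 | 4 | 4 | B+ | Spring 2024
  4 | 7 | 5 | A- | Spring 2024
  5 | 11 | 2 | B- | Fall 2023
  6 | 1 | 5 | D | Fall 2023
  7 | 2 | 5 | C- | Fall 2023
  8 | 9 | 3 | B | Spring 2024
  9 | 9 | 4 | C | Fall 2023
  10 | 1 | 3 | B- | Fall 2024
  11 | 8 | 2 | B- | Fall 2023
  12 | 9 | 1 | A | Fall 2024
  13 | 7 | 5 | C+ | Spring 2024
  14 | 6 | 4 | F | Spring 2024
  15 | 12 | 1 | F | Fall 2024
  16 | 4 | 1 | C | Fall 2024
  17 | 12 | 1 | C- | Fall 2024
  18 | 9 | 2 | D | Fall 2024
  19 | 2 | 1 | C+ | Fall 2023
SELECT name, gpa FROM students WHERE gpa >= (SELECT AVG(gpa) FROM students)

Execution result:
name | gpa
Noah Smith | 3.01
Leo Garcia | 3.80
Quinn Smith | 3.57
Bob Davis | 3.28
Leo Garcia | 3.87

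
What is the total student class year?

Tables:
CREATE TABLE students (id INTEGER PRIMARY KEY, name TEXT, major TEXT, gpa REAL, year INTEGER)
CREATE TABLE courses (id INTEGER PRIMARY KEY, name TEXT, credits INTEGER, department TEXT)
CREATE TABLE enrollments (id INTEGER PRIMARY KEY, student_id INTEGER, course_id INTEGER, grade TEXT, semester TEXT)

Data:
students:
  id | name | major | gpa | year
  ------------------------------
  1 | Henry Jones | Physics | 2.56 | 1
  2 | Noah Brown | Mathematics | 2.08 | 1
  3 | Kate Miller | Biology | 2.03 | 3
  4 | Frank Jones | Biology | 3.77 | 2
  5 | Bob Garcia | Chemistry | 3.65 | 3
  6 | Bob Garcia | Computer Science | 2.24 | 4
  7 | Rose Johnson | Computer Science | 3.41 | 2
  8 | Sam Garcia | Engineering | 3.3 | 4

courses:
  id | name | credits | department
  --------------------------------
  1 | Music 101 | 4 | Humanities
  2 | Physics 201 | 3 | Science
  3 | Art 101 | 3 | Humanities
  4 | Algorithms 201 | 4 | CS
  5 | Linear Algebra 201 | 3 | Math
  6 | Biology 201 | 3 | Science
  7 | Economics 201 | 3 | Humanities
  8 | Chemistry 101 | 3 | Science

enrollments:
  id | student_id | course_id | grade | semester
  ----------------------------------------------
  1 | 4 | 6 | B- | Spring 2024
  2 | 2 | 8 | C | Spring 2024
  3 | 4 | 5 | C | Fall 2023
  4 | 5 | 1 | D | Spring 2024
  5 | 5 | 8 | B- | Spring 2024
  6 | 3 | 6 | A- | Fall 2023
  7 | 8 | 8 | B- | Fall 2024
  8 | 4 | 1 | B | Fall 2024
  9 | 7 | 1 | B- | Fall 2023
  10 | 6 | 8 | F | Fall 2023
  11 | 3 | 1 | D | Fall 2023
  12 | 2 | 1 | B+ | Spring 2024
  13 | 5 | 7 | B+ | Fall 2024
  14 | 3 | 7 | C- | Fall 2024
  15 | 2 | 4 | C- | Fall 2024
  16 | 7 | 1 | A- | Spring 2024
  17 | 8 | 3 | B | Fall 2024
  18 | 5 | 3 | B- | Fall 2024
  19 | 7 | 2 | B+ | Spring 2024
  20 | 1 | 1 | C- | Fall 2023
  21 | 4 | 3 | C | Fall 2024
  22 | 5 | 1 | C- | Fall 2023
SELECT SUM(year) FROM students

Execution result:
20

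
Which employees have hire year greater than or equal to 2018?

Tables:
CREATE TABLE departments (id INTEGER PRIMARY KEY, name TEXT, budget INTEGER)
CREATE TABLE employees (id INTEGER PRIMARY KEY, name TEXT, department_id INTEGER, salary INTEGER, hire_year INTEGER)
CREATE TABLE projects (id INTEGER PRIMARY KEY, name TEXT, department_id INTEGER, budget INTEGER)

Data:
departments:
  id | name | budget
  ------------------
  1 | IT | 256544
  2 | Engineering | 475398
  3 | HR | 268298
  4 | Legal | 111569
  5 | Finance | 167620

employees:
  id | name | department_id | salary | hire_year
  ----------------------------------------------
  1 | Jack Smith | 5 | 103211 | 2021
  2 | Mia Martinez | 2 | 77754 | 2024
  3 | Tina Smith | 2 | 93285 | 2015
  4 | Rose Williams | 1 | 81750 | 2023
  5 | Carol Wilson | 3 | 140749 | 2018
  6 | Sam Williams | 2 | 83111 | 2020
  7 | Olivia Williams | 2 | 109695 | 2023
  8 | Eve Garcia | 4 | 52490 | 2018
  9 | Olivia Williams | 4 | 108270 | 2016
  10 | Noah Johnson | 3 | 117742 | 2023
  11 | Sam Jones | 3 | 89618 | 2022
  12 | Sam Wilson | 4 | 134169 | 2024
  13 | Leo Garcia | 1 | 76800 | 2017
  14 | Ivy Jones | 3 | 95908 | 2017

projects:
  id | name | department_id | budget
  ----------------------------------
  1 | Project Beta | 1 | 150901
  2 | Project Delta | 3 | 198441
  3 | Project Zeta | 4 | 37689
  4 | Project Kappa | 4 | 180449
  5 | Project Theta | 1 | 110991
SELECT name, hire_year FROM employees WHERE hire_year >= 2018

Execution result:
name | hire_year
Jack Smith | 2021
Mia Martinez | 2024
Rose Williams | 2023
Carol Wilson | 2018
Sam Williams | 2020
Olivia Williams | 2023
Eve Garcia | 2018
Noah Johnson | 2023
Sam Jones | 2022
Sam Wilson | 2024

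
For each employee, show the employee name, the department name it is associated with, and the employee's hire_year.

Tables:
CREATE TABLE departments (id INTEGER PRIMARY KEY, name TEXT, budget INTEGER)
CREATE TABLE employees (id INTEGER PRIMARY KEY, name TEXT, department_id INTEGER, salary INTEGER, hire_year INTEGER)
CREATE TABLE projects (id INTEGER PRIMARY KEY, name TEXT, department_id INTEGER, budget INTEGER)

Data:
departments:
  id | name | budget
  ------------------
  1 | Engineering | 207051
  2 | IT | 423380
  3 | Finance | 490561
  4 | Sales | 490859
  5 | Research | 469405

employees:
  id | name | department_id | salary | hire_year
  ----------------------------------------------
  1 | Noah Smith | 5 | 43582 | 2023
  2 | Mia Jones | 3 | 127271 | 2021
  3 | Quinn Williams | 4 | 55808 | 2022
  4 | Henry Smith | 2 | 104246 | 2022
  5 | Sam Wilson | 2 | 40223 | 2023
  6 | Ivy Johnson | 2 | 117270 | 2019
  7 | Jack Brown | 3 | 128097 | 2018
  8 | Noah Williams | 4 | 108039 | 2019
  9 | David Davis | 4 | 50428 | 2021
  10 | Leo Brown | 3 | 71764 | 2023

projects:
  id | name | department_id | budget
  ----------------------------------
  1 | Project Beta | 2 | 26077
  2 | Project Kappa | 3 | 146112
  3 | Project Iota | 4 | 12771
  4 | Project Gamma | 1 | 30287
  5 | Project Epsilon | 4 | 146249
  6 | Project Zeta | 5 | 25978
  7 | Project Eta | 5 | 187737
SELECT c.name, p.name AS department, c.hire_year FROM employees c JOIN departments p ON c.department_id = p.id

Execution result:
name | department | hire_year
Noah Smith | Research | 2023
Mia Jones | Finance | 2021
Quinn Williams | Sales | 2022
Henry Smith | IT | 2022
Sam Wilson | IT | 2023
Ivy Johnson | IT | 2019
Jack Brown | Finance | 2018
Noah Williams | Sales | 2019
David Davis | Sales | 2021
Leo Brown | Finance | 2023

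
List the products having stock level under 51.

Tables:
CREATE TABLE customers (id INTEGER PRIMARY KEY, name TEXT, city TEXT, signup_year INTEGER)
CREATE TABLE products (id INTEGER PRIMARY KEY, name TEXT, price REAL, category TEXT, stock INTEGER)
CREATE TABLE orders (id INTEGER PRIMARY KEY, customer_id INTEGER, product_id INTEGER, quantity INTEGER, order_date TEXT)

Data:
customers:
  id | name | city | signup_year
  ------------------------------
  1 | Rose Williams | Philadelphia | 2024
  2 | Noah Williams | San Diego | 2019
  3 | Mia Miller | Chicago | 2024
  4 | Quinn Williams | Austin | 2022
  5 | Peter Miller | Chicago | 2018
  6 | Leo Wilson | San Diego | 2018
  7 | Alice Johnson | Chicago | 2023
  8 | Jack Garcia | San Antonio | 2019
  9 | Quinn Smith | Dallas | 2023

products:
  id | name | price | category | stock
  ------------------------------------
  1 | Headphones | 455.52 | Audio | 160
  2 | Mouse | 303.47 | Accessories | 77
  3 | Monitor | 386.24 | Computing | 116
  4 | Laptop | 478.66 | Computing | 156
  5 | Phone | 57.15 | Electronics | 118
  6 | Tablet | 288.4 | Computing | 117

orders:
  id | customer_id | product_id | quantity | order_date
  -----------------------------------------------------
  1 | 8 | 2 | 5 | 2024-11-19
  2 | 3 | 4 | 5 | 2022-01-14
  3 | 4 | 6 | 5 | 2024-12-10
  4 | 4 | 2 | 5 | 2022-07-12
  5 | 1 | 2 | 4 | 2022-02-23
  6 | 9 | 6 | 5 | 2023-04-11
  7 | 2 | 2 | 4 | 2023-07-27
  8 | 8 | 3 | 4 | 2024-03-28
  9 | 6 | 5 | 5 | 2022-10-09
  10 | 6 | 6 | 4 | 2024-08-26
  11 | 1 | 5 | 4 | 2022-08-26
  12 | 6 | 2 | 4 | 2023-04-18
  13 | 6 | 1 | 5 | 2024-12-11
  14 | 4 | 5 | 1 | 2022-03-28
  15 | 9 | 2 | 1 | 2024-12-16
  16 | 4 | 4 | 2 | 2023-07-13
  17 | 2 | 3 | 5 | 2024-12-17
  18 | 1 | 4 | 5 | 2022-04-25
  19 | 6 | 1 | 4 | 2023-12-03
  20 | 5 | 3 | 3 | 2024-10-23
SELECT name, stock FROM products WHERE stock < 51

Execution result:
(no rows)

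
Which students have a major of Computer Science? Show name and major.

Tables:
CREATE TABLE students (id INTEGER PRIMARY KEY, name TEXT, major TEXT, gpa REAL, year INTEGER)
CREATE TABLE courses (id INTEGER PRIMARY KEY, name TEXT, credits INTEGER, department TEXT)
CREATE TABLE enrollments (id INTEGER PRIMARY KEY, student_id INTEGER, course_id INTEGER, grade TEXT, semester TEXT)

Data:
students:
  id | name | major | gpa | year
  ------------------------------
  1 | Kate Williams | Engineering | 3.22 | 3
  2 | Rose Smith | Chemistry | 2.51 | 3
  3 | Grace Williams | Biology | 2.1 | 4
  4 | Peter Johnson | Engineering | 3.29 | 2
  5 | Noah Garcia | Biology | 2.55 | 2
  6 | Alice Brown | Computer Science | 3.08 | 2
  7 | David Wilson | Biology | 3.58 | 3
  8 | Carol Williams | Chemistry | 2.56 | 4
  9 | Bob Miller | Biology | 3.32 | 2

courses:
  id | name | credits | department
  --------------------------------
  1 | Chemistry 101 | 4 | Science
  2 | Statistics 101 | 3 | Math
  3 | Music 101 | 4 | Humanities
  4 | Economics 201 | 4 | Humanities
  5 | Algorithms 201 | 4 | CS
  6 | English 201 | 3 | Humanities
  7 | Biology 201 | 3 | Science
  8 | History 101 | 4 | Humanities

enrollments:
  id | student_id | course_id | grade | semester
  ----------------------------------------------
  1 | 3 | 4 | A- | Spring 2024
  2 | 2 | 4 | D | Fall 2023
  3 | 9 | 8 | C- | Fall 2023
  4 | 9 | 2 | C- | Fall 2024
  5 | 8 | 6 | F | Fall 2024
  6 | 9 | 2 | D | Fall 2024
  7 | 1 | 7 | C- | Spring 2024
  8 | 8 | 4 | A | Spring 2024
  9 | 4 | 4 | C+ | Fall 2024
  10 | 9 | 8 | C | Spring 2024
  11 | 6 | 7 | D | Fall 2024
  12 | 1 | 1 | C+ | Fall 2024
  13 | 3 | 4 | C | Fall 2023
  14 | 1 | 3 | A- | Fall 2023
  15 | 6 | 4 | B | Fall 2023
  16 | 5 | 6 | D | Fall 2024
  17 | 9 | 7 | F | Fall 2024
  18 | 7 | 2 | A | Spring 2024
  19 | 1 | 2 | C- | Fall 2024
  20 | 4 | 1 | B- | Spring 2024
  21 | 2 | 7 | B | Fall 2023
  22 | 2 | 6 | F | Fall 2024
SELECT name, major FROM students WHERE major = 'Computer Science'

Execution result:
name | major
Alice Brown | Computer Science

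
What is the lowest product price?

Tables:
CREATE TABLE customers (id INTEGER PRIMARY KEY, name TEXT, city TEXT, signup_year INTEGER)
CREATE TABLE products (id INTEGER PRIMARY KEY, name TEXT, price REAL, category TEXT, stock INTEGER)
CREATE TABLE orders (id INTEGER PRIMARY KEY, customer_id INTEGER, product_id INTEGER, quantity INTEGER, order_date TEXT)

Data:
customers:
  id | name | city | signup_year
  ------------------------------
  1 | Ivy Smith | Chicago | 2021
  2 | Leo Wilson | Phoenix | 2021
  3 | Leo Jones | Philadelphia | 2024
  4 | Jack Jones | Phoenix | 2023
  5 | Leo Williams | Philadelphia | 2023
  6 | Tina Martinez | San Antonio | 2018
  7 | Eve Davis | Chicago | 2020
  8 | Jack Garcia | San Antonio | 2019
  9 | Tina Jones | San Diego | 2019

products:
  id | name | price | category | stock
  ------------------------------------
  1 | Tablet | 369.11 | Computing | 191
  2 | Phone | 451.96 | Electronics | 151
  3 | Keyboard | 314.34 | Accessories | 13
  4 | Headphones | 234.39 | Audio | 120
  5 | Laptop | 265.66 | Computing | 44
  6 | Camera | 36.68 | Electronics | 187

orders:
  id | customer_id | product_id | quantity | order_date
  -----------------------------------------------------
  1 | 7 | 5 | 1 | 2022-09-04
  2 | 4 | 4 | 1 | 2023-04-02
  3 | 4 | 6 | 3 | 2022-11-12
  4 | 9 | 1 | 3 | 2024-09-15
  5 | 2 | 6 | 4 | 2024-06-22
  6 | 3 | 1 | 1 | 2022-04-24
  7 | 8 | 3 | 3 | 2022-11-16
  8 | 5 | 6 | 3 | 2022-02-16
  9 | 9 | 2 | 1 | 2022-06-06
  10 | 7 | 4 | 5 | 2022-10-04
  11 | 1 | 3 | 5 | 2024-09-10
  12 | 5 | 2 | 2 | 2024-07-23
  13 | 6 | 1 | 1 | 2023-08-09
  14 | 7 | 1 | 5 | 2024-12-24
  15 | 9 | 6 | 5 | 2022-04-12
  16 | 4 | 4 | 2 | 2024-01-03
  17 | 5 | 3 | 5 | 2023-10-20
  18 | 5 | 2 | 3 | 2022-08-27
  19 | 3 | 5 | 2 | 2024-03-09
SELECT MIN(price) FROM products

Execution result:
36.68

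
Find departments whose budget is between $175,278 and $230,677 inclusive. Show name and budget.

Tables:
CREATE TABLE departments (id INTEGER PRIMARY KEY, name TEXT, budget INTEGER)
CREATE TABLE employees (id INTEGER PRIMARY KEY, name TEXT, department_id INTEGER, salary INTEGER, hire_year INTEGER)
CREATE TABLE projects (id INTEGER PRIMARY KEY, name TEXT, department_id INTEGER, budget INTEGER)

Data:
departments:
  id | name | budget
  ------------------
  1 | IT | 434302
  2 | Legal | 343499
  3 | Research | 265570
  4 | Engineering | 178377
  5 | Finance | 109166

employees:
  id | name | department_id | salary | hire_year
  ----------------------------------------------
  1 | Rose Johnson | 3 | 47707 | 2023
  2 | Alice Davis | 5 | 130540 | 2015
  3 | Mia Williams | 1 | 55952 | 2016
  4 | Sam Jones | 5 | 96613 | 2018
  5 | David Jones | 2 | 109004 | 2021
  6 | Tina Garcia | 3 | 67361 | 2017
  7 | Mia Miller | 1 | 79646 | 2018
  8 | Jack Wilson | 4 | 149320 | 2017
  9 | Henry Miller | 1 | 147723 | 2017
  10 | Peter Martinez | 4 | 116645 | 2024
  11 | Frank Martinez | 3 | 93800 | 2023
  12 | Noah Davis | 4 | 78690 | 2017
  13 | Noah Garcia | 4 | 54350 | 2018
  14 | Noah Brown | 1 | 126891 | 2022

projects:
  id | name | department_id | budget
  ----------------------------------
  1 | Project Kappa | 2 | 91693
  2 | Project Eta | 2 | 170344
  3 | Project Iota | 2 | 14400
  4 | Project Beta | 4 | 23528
SELECT name, budget FROM departments WHERE budget BETWEEN 175278 AND 230677

Execution result:
name | budget
Engineering | 178377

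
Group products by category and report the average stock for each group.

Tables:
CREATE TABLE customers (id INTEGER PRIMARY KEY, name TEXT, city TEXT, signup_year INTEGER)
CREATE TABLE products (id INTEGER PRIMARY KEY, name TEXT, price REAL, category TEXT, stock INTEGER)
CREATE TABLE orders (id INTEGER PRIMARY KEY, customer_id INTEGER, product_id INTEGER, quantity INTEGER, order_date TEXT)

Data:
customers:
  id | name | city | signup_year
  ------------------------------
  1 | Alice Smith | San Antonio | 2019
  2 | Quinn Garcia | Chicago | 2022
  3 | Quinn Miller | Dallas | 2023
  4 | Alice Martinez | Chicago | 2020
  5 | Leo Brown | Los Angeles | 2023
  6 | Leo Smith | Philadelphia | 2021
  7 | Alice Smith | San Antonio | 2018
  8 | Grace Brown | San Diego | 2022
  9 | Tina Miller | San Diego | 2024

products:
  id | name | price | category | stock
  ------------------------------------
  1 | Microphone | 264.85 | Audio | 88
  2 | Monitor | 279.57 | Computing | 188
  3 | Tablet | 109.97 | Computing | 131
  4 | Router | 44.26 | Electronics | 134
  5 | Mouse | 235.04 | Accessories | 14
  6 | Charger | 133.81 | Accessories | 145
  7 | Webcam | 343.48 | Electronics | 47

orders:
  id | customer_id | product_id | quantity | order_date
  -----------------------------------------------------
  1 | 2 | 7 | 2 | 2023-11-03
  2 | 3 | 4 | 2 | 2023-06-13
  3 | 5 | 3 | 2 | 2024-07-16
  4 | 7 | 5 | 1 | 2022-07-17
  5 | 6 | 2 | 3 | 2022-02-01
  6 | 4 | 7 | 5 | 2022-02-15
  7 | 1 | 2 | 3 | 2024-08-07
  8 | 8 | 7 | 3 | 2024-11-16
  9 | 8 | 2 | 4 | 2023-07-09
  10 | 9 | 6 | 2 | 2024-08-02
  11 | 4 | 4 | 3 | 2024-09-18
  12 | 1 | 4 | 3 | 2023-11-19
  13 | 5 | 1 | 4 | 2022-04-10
SELECT category, AVG(stock) AS avg_stock FROM products GROUP BY category

Execution result:
category | avg_stock
Accessories | 79.50
Audio | 88.00
Computing | 159.50
Electronics | 90.50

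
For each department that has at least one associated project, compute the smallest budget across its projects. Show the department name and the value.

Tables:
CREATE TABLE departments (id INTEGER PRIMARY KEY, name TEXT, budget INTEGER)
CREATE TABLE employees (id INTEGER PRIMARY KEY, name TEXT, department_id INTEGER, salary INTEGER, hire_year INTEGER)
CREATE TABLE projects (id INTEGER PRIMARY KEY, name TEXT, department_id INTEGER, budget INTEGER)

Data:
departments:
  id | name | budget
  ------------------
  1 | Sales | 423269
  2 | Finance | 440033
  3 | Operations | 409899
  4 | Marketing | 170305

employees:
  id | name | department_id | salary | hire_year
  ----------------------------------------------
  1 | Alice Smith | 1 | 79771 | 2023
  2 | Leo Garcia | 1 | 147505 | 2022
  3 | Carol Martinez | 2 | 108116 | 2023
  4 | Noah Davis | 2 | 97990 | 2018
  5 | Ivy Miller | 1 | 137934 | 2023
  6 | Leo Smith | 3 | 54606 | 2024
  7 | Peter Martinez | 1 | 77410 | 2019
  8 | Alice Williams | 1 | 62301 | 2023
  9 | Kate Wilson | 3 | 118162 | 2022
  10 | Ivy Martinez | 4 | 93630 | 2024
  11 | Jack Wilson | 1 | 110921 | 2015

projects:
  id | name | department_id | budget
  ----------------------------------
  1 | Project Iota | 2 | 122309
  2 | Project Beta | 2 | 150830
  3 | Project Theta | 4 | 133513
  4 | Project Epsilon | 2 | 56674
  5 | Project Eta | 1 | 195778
SELECT p.name, MIN(c.budget) AS min_budget FROM projects c JOIN departments p ON c.department_id = p.id GROUP BY p.id, p.name

Execution result:
name | min_budget
Sales | 195778
Finance | 56674
Marketing | 133513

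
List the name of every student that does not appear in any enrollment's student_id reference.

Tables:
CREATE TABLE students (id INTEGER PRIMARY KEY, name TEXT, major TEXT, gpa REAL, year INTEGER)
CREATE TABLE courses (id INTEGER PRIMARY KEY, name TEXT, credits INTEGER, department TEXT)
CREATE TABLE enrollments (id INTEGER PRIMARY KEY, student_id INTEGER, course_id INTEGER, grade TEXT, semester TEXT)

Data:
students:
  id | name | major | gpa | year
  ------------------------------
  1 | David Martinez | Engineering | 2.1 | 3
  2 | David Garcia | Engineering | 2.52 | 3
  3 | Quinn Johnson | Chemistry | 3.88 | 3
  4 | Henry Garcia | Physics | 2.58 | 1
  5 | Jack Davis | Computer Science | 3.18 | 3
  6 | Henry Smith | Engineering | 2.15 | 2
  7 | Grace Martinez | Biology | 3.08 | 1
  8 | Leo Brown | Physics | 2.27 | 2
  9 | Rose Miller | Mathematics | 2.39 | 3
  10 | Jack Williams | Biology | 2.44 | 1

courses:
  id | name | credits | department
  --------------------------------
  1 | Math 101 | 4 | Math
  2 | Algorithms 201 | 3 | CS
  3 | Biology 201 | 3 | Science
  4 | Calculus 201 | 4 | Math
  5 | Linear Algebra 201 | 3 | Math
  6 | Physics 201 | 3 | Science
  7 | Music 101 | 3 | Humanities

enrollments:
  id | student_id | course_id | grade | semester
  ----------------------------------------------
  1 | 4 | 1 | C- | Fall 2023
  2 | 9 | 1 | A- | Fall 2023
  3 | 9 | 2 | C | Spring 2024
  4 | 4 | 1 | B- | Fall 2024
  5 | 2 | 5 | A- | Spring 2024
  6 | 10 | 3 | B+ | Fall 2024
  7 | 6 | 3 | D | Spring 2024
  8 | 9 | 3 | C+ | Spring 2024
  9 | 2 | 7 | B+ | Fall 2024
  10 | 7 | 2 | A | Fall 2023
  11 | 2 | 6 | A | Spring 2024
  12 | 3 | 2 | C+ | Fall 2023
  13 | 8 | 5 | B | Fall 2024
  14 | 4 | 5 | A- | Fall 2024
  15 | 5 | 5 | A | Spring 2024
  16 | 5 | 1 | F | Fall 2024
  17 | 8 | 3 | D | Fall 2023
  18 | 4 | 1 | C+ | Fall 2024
SELECT p.name FROM students p LEFT JOIN enrollments c ON c.student_id = p.id WHERE c.id IS NULL

Execution result:
David Martinez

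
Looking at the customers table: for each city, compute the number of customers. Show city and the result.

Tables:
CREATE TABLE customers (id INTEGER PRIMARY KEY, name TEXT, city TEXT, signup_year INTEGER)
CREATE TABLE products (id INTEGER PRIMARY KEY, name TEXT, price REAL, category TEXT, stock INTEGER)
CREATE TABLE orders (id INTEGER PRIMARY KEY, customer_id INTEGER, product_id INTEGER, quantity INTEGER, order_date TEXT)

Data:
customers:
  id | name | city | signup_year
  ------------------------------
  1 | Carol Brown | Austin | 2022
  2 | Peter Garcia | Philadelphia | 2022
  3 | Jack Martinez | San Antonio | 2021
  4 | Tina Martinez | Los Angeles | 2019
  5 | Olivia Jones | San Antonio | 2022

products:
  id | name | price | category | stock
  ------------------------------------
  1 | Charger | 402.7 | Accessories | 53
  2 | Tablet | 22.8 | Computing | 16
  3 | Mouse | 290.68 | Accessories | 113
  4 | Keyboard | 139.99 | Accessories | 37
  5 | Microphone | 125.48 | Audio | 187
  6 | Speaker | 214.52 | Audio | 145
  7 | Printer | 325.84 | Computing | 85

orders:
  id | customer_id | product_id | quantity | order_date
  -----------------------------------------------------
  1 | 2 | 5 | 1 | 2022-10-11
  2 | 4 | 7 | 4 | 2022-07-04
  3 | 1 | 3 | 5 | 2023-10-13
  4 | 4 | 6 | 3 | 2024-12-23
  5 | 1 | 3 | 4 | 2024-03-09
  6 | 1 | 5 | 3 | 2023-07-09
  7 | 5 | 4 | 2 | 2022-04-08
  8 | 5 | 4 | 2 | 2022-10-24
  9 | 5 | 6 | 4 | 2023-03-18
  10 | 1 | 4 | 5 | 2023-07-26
SELECT city, COUNT(*) AS n FROM customers GROUP BY city

Execution result:
city | n
Austin | 1
Los Angeles | 1
Philadelphia | 1
San Antonio | 2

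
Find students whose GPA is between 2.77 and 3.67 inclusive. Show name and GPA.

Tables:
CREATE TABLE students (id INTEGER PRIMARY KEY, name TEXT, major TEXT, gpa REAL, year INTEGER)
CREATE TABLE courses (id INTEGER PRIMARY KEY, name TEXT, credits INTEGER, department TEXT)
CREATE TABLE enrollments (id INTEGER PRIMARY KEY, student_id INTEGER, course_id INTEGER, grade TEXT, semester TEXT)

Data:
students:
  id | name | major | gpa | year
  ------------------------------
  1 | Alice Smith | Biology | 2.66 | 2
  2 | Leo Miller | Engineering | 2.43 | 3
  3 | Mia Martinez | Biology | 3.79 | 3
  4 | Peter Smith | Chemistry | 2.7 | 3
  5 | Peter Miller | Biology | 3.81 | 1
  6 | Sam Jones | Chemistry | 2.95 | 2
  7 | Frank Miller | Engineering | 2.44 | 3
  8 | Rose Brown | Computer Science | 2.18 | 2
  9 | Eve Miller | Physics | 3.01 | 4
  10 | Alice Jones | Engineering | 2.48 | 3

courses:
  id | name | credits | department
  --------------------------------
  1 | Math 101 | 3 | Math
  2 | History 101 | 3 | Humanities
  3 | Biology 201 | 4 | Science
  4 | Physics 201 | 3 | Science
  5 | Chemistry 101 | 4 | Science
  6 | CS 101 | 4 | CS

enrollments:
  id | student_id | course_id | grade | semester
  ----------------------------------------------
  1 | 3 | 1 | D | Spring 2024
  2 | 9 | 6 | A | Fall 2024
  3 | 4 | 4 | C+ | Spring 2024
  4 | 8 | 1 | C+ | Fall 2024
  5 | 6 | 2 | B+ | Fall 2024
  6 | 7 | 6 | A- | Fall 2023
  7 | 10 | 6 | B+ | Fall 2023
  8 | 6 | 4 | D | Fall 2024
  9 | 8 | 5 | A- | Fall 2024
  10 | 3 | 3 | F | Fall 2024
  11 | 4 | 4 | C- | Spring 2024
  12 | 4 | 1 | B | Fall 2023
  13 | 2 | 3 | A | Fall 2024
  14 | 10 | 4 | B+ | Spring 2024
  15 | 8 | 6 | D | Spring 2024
SELECT name, gpa FROM students WHERE gpa BETWEEN 2.77 AND 3.67

Execution result:
name | gpa
Sam Jones | 2.95
Eve Miller | 3.01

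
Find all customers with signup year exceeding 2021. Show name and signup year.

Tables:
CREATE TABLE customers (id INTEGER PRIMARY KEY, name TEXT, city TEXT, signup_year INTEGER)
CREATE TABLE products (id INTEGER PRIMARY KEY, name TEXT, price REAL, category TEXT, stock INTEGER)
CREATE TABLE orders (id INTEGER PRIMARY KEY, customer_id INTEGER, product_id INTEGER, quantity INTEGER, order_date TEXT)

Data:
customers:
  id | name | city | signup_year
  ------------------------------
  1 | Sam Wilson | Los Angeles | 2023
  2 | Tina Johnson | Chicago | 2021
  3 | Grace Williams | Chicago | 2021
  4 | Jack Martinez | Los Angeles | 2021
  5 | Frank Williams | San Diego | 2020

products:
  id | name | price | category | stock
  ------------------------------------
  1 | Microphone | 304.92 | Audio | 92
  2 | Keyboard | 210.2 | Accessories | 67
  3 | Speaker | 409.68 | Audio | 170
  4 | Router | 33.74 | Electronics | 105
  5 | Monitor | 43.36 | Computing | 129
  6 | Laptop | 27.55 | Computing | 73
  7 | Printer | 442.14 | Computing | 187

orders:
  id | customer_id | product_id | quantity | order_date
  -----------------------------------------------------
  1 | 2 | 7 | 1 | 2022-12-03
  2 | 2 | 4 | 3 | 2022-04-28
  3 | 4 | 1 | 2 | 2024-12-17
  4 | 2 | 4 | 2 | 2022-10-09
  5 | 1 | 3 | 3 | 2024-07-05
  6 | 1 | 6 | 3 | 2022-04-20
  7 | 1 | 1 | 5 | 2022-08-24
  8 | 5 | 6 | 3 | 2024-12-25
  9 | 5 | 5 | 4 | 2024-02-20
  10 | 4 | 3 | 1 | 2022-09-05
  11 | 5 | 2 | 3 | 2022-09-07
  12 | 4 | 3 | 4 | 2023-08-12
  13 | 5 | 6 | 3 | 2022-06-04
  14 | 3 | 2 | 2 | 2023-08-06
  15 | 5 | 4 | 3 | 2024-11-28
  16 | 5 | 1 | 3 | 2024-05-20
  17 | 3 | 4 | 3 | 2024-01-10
SELECT name, signup_year FROM customers WHERE signup_year > 2021

Execution result:
name | signup_year
Sam Wilson | 2023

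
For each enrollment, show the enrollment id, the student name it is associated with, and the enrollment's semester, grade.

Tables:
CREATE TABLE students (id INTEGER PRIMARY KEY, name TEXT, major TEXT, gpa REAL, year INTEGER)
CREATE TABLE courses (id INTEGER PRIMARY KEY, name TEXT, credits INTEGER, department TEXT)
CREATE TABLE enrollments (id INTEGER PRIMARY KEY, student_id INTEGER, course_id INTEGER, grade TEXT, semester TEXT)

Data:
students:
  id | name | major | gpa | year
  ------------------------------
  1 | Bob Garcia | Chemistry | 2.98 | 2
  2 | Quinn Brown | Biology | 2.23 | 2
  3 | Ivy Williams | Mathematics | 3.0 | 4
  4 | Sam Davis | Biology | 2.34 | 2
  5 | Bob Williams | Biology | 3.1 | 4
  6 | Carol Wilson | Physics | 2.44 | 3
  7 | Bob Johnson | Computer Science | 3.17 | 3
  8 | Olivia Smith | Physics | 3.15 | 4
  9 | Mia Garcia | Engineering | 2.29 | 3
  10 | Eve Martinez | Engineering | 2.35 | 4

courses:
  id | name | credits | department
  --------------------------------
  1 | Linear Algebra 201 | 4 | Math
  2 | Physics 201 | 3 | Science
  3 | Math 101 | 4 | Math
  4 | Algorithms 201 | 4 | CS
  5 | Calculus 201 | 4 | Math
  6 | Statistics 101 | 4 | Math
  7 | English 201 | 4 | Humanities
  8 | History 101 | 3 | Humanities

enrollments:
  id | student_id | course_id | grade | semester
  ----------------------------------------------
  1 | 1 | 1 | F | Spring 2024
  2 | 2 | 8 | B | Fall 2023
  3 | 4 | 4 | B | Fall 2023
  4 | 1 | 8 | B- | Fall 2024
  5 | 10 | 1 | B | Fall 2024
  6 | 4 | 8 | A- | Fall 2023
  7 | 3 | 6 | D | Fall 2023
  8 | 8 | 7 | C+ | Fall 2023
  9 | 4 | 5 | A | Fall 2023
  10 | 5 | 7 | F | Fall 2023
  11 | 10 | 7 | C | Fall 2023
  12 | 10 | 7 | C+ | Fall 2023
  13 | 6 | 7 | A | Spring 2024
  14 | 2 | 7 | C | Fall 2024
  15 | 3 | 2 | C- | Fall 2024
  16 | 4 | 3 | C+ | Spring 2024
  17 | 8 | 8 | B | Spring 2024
SELECT c.id, p.name AS student, c.semester, c.grade FROM enrollments c JOIN students p ON c.student_id = p.id

Execution result:
id | student | semester | grade
1 | Bob Garcia | Spring 2024 | F
2 | Quinn Brown | Fall 2023 | B
3 | Sam Davis | Fall 2023 | B
4 | Bob Garcia | Fall 2024 | B-
5 | Eve Martinez | Fall 2024 | B
6 | Sam Davis | Fall 2023 | A-
7 | Ivy Williams | Fall 2023 | D
8 | Olivia Smith | Fall 2023 | C+
9 | Sam Davis | Fall 2023 | A
10 | Bob Williams | Fall 2023 | F
11 | Eve Martinez | Fall 2023 | C
12 | Eve Martinez | Fall 2023 | C+
13 | Carol Wilson | Spring 2024 | A
14 | Quinn Brown | Fall 2024 | C
15 | Ivy Williams | Fall 2024 | C-
16 | Sam Davis | Spring 2024 | C+
17 | Olivia Smith | Spring 2024 | B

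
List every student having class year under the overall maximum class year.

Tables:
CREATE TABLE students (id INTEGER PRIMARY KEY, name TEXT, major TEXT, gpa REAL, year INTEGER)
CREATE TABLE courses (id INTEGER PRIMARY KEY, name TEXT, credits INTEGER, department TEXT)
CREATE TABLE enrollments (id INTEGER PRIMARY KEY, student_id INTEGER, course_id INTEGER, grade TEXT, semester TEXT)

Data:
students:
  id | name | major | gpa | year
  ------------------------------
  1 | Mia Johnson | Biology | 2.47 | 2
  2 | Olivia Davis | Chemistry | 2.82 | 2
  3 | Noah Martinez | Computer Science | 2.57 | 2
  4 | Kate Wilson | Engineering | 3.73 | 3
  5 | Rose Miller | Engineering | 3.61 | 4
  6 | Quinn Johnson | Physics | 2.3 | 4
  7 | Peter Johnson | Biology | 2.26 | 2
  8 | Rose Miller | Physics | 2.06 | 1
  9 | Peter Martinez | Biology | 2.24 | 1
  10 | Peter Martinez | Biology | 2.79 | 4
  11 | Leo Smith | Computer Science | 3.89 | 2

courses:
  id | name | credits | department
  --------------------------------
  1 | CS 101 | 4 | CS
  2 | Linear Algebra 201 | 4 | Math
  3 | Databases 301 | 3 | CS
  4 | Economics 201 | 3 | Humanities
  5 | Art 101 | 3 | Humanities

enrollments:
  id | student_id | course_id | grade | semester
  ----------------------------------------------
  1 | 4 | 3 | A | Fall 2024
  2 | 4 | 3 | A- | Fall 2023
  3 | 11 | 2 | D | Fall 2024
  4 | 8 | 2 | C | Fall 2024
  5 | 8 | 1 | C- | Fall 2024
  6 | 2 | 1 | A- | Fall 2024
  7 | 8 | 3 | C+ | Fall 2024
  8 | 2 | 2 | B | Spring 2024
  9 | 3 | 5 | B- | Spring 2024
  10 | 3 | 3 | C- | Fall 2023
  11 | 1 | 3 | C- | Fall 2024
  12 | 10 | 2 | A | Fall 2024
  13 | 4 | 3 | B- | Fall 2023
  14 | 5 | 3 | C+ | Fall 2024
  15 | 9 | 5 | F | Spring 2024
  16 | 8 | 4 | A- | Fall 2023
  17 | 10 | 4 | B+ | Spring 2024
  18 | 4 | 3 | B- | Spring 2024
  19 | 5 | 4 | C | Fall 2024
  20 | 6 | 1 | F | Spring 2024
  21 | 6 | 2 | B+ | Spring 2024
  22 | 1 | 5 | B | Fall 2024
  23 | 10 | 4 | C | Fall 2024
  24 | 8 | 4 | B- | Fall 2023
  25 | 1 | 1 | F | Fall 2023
SELECT name, year FROM students WHERE year < (SELECT MAX(year) FROM students)

Execution result:
name | year
Mia Johnson | 2
Olivia Davis | 2
Noah Martinez | 2
Kate Wilson | 3
Peter Johnson | 2
Rose Miller | 1
Peter Martinez | 1
Leo Smith | 2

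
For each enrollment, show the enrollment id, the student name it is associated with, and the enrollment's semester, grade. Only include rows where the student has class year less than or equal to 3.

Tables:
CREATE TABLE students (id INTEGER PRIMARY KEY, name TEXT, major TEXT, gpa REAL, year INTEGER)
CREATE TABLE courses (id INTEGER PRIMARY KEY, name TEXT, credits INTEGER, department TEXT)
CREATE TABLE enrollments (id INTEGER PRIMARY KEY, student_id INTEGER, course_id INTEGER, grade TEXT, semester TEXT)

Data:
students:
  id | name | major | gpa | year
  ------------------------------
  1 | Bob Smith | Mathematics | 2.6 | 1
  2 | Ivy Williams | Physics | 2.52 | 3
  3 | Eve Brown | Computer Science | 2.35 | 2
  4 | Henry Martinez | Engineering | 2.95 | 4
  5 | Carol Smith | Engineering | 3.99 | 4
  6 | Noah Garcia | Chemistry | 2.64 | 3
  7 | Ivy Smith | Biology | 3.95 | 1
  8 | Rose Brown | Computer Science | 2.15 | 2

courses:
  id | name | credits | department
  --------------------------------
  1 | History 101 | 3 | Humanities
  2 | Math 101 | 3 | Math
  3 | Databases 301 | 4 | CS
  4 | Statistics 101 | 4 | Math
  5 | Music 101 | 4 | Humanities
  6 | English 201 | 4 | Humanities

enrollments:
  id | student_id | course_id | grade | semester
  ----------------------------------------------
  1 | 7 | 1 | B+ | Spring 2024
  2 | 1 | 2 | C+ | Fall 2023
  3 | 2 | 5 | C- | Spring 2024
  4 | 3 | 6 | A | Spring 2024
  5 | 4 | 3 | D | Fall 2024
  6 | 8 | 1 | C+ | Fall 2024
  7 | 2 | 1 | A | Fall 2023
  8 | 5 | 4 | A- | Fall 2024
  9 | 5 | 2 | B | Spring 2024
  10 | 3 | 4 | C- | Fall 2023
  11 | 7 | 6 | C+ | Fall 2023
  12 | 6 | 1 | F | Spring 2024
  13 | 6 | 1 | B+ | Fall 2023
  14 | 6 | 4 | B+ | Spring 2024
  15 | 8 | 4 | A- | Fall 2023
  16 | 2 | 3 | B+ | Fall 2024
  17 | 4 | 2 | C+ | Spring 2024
SELECT c.id, p.name AS student, c.semester, c.grade FROM enrollments c JOIN students p ON c.student_id = p.id WHERE p.year <= 3

Execution result:
id | student | semester | grade
1 | Ivy Smith | Spring 2024 | B+
2 | Bob Smith | Fall 2023 | C+
3 | Ivy Williams | Spring 2024 | C-
4 | Eve Brown | Spring 2024 | A
6 | Rose Brown | Fall 2024 | C+
7 | Ivy Williams | Fall 2023 | A
10 | Eve Brown | Fall 2023 | C-
11 | Ivy Smith | Fall 2023 | C+
12 | Noah Garcia | Spring 2024 | F
13 | Noah Garcia | Fall 2023 | B+
14 | Noah Garcia | Spring 2024 | B+
15 | Rose Brown | Fall 2023 | A-
16 | Ivy Williams | Fall 2024 | B+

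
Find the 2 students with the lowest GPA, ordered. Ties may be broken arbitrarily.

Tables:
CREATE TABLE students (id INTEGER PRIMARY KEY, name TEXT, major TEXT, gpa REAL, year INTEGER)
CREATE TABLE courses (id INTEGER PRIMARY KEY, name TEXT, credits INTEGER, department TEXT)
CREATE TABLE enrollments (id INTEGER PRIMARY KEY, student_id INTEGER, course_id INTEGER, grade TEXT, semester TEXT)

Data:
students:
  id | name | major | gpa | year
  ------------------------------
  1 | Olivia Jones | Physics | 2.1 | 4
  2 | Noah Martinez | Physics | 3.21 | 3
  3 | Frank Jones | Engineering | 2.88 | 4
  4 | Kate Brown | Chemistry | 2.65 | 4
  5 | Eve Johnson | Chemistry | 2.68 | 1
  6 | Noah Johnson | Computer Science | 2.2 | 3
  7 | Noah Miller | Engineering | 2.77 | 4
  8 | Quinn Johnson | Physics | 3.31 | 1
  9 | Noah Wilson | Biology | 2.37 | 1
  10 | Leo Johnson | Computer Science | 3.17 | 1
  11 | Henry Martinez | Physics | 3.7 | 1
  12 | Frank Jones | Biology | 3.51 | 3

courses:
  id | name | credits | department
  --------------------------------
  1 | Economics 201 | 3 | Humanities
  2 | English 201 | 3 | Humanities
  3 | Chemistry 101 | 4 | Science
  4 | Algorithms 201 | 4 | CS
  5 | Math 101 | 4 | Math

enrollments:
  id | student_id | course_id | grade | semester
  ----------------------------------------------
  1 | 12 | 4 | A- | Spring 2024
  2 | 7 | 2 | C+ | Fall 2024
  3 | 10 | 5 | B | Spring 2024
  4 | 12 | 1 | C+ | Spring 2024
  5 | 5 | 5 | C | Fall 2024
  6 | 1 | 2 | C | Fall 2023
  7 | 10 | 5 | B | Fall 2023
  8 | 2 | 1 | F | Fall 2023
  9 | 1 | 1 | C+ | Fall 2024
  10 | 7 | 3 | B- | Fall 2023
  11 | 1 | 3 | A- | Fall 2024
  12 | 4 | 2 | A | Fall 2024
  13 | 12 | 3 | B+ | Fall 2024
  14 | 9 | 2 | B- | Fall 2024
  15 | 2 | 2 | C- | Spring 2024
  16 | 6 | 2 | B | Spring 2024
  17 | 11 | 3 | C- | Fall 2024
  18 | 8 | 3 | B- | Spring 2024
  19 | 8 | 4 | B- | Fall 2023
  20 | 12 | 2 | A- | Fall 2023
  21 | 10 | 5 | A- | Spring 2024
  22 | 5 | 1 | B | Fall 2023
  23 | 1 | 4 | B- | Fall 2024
SELECT name, gpa FROM students ORDER BY gpa ASC LIMIT 2

Execution result:
name | gpa
Olivia Jones | 2.10
Noah Johnson | 2.20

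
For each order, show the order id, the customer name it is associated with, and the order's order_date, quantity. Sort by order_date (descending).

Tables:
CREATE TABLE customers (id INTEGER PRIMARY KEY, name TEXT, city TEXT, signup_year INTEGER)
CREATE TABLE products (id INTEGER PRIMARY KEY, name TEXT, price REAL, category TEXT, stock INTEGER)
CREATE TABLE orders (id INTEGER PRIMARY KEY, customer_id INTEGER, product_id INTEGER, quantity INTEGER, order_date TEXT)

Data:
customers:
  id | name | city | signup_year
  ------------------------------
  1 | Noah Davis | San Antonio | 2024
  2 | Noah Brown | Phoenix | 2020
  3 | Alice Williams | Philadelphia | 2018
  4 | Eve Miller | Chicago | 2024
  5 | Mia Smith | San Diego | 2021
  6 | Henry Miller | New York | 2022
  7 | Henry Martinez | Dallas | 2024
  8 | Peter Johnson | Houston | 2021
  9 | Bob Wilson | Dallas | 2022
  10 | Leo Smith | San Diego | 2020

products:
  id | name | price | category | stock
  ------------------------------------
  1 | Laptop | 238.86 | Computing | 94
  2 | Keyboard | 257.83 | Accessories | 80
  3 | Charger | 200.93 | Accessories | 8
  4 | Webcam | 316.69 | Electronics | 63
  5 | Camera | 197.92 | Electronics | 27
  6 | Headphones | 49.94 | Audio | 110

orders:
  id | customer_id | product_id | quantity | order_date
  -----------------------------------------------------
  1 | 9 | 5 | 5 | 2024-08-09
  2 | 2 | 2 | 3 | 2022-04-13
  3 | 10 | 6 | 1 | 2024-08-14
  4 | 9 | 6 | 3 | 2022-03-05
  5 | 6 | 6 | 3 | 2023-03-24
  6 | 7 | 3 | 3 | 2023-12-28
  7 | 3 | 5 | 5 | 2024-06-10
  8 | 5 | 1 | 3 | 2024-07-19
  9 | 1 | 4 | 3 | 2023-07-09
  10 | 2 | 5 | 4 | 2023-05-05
SELECT c.id, p.name AS customer, c.order_date, c.quantity FROM orders c JOIN customers p ON c.customer_id = p.id ORDER BY c.order_date DESC

Execution result:
id | customer | order_date | quantity
3 | Leo Smith | 2024-08-14 | 1
1 | Bob Wilson | 2024-08-09 | 5
8 | Mia Smith | 2024-07-19 | 3
7 | Alice Williams | 2024-06-10 | 5
6 | Henry Martinez | 2023-12-28 | 3
9 | Noah Davis | 2023-07-09 | 3
10 | Noah Brown | 2023-05-05 | 4
5 | Henry Miller | 2023-03-24 | 3
2 | Noah Brown | 2022-04-13 | 3
4 | Bob Wilson | 2022-03-05 | 3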